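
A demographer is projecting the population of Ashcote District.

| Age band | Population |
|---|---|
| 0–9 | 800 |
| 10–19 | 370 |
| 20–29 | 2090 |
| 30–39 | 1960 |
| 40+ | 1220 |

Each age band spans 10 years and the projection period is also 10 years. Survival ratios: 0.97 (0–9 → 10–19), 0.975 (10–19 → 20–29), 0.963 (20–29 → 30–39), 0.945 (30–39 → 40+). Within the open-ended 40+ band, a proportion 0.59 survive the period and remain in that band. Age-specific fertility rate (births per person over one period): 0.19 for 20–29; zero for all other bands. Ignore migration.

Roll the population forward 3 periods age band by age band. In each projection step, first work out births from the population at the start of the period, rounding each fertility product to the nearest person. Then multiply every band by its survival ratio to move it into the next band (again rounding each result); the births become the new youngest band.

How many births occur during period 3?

144

Numbering the bands 1..5 from youngest to oldest:
Period 1.
Births: 2090 × 0.19 = 397
Band 2: 800 × 0.97 = 776
Band 3: 370 × 0.975 = 361
Band 4: 2090 × 0.963 = 2013
Band 5: 1960 × 0.945 + 1220 × 0.59 = 1852 + 720 = 2572
End of period: [397, 776, 361, 2013, 2572]
Period 2.
Births: 361 × 0.19 = 69
Band 2: 397 × 0.97 = 385
Band 3: 776 × 0.975 = 757
Band 4: 361 × 0.963 = 348
Band 5: 2013 × 0.945 + 2572 × 0.59 = 1902 + 1517 = 3419
End of period: [69, 385, 757, 348, 3419]
Period 3.
Births: 757 × 0.19 = 144
Band 2: 69 × 0.97 = 67
Band 3: 385 × 0.975 = 375
Band 4: 757 × 0.963 = 729
Band 5: 348 × 0.945 + 3419 × 0.59 = 329 + 2017 = 2346
End of period: [144, 67, 375, 729, 2346]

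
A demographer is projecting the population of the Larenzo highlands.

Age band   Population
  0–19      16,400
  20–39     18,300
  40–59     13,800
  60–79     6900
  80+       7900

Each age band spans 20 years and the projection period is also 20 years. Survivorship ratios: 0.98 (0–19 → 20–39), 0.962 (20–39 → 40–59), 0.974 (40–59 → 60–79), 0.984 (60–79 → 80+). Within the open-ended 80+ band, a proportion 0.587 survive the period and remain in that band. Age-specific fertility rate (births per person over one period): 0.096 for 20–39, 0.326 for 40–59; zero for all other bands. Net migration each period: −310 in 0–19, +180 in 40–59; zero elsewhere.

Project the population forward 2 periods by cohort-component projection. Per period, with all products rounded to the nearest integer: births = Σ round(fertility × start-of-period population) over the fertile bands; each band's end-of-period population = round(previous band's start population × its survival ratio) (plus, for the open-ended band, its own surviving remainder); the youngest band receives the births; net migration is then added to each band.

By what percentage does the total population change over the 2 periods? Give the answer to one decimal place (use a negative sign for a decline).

3.9

[period 1]
Births: 18300 * 0.096 = 1757 ; 13800 * 0.326 = 4499 → total 6256
20–39: 16400 * 0.98 = 16072
40–59: 18300 * 0.962 = 17605
60–79: 13800 * 0.974 = 13441
80+: 6900 * 0.984 + 7900 * 0.587 = 6790 + 4637 = 11427
Net migration: 0–19 − 310 → 5946; 40–59 + 180 → 17785
End of period: [5946, 16072, 17785, 13441, 11427]
[period 2]
Births: 16072 * 0.096 = 1543 ; 17785 * 0.326 = 5798 → total 7341
20–39: 5946 * 0.98 = 5827
40–59: 16072 * 0.962 = 15461
60–79: 17785 * 0.974 = 17323
80+: 13441 * 0.984 + 11427 * 0.587 = 13226 + 6708 = 19934
Net migration: 0–19 − 310 → 7031; 40–59 + 180 → 15641
End of period: [7031, 5827, 15641, 17323, 19934]
Total: 63300 → 65756; change = 2456; percentage change = 3.9%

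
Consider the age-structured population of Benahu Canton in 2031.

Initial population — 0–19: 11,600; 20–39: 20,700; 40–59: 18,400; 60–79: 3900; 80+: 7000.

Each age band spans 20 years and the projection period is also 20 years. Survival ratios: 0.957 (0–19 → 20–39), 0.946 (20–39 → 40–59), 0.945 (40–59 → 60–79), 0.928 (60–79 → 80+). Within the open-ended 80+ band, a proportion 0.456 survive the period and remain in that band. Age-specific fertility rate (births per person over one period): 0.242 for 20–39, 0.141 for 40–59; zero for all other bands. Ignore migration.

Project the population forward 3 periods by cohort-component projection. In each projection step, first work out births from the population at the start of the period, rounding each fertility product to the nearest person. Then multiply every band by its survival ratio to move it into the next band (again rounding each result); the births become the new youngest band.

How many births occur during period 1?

Period 1:
Births: 20700 × 0.242 = 5009  |  18400 × 0.141 = 2594 → 7603
20–39: 11600 × 0.957 = 11101
40–59: 20700 × 0.946 = 19582
60–79: 18400 × 0.945 = 17388
80+: 3900 × 0.928 + 7000 × 0.456 = 3619 + 3192 = 6811
Giving 7603 / 11101 / 19582 / 17388 / 6811.

7603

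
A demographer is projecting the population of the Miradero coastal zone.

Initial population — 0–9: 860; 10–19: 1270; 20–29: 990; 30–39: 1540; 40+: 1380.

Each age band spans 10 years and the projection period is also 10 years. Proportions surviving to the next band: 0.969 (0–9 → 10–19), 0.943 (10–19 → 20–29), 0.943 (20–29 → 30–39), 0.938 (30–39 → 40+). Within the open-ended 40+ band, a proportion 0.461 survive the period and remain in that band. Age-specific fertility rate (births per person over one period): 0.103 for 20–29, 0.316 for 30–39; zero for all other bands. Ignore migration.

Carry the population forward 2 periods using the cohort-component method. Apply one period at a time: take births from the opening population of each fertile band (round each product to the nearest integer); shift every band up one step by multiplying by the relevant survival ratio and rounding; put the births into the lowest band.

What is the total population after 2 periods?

Period 1.
Births: 990 × 0.103 = 102  |  1540 × 0.316 = 487 — total 589
10–19: 860 × 0.969 = 833
20–29: 1270 × 0.943 = 1198
30–39: 990 × 0.943 = 934
40+: 1540 × 0.938 + 1380 × 0.461 = 1445 + 636 = 2081
→ [589, 833, 1198, 934, 2081]
Period 2.
Births: 1198 × 0.103 = 123  |  934 × 0.316 = 295 — total 418
10–19: 589 × 0.969 = 571
20–29: 833 × 0.943 = 786
30–39: 1198 × 0.943 = 1130
40+: 934 × 0.938 + 2081 × 0.461 = 876 + 959 = 1835
→ [418, 571, 786, 1130, 1835]
Total after period 2: 418 + 571 + 786 + 1130 + 1835 = 4740

4740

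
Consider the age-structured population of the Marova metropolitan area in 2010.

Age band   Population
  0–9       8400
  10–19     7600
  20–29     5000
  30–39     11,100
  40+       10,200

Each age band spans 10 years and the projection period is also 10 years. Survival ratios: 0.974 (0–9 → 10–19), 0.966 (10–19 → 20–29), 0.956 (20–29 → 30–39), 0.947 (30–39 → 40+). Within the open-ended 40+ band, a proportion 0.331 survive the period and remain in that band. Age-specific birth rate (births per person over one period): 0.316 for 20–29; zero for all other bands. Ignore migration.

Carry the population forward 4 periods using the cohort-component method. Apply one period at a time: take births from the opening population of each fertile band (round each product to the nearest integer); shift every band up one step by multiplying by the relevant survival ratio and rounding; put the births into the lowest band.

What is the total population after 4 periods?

16864

(Bands numbered youngest = 1 to oldest = 5.)
[period 1]
Births: 5000 * 0.316 = 1580
Band 2: 8400 * 0.974 = 8182
Band 3: 7600 * 0.966 = 7342
Band 4: 5000 * 0.956 = 4780
Band 5: 11100 * 0.947 + 10200 * 0.331 = 10512 + 3376 = 13888
Giving 1580 / 8182 / 7342 / 4780 / 13888.
[period 2]
Births: 7342 * 0.316 = 2320
Band 2: 1580 * 0.974 = 1539
Band 3: 8182 * 0.966 = 7904
Band 4: 7342 * 0.956 = 7019
Band 5: 4780 * 0.947 + 13888 * 0.331 = 4527 + 4597 = 9124
Giving 2320 / 1539 / 7904 / 7019 / 9124.
[period 3]
Births: 7904 * 0.316 = 2498
Band 2: 2320 * 0.974 = 2260
Band 3: 1539 * 0.966 = 1487
Band 4: 7904 * 0.956 = 7556
Band 5: 7019 * 0.947 + 9124 * 0.331 = 6647 + 3020 = 9667
Giving 2498 / 2260 / 1487 / 7556 / 9667.
[period 4]
Births: 1487 * 0.316 = 470
Band 2: 2498 * 0.974 = 2433
Band 3: 2260 * 0.966 = 2183
Band 4: 1487 * 0.956 = 1422
Band 5: 7556 * 0.947 + 9667 * 0.331 = 7156 + 3200 = 10356
Giving 470 / 2433 / 2183 / 1422 / 10356.
Total after period 4: 470 + 2433 + 2183 + 1422 + 10356 = 16864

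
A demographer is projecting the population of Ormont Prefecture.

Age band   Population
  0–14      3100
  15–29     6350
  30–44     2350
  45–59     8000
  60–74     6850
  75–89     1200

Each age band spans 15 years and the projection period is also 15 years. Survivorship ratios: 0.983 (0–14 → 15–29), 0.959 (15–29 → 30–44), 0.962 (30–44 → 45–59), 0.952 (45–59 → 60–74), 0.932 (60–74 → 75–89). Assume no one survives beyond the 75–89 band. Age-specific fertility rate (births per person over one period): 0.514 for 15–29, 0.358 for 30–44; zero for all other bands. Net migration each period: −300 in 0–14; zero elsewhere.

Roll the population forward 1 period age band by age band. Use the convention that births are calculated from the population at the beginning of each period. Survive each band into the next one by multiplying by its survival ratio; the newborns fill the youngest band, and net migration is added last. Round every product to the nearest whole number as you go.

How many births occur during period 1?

4105

— Period 1 —
Births: 6350 × 0.514 = 3264, 2350 × 0.358 = 841 → total 4105
15–29: 3100 × 0.983 = 3047
30–44: 6350 × 0.959 = 6090
45–59: 2350 × 0.962 = 2261
60–74: 8000 × 0.952 = 7616
75–89: 6850 × 0.932 = 6384
Net migration: 0–14 − 300 → 3805
→ [3805, 3047, 6090, 2261, 7616, 6384]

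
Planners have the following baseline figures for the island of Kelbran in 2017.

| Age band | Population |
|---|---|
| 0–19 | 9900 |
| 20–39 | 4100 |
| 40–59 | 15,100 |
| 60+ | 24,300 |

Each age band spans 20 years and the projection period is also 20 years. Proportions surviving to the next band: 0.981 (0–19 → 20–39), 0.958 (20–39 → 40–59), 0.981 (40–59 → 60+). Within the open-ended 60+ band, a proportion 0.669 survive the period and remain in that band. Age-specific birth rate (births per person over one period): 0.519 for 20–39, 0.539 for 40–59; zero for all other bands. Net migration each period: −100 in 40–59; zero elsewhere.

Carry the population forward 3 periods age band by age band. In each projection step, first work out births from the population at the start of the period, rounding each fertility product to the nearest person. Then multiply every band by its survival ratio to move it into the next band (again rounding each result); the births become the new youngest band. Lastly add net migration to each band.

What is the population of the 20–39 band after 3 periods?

6969

— Period 1 —
Births: 4100 × 0.519 = 2128 ; 15100 × 0.539 = 8139 — total 10267
20–39: 9900 × 0.981 = 9712
40–59: 4100 × 0.958 = 3928
60+: 15100 × 0.981 + 24300 × 0.669 = 14813 + 16257 = 31070
Net migration: 40–59 − 100 → 3828
Giving 10267 / 9712 / 3828 / 31070.
— Period 2 —
Births: 9712 × 0.519 = 5041 ; 3828 × 0.539 = 2063 — total 7104
20–39: 10267 × 0.981 = 10072
40–59: 9712 × 0.958 = 9304
60+: 3828 × 0.981 + 31070 × 0.669 = 3755 + 20786 = 24541
Net migration: 40–59 − 100 → 9204
Giving 7104 / 10072 / 9204 / 24541.
— Period 3 —
Births: 10072 × 0.519 = 5227 ; 9204 × 0.539 = 4961 — total 10188
20–39: 7104 × 0.981 = 6969
40–59: 10072 × 0.958 = 9649
60+: 9204 × 0.981 + 24541 × 0.669 = 9029 + 16418 = 25447
Net migration: 40–59 − 100 → 9549
Giving 10188 / 6969 / 9549 / 25447.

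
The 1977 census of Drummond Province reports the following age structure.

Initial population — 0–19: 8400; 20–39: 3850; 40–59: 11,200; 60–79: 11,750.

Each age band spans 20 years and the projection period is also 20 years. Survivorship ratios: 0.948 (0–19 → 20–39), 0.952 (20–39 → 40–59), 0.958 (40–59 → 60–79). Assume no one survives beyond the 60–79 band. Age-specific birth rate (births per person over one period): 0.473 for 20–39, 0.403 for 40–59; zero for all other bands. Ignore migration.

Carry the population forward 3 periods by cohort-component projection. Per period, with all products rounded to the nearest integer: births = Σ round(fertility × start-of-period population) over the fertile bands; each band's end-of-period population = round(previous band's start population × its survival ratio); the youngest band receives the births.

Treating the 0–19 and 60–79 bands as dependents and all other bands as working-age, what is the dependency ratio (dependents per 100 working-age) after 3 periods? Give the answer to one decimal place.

Call the bands 1 to 4, youngest first.
Period 1:
Births: 3850 × 0.473 = 1821 ; 11200 × 0.403 = 4514 → 6335
Band 2: 8400 × 0.948 = 7963
Band 3: 3850 × 0.952 = 3665
Band 4: 11200 × 0.958 = 10730
End of period: [6335, 7963, 3665, 10730]
Period 2:
Births: 7963 × 0.473 = 3766 ; 3665 × 0.403 = 1477 → 5243
Band 2: 6335 × 0.948 = 6006
Band 3: 7963 × 0.952 = 7581
Band 4: 3665 × 0.958 = 3511
End of period: [5243, 6006, 7581, 3511]
Period 3:
Births: 6006 × 0.473 = 2841 ; 7581 × 0.403 = 3055 → 5896
Band 2: 5243 × 0.948 = 4970
Band 3: 6006 × 0.952 = 5718
Band 4: 7581 × 0.958 = 7263
End of period: [5896, 4970, 5718, 7263]
Dependents (band 0–19 + band 60–79) = 5896 + 7263 = 13159; working-age = 10688; ratio = 13159/10688 × 100 = 123.1

123.1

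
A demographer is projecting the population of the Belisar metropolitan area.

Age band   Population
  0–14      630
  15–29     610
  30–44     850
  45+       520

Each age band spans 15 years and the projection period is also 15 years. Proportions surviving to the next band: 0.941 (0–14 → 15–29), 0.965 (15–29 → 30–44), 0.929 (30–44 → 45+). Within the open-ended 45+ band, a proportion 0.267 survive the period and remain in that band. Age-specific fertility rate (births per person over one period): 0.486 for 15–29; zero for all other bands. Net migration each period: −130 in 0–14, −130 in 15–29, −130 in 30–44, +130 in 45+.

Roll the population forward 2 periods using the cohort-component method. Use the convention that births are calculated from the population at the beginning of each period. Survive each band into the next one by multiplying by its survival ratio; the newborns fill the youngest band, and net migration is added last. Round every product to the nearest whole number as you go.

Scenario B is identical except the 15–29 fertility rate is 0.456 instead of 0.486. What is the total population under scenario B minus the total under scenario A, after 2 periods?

Numbering the groups 1..4 from youngest to oldest:
After projecting period 1:
Births: 610 × 0.486 = 296
Group 2: 630 × 0.941 = 593
Group 3: 610 × 0.965 = 589
Group 4: 850 × 0.929 + 520 × 0.267 = 790 + 139 = 929
Net migration: Group 1 − 130 → 166; Group 2 − 130 → 463; Group 3 − 130 → 459; Group 4 + 130 → 1059
End of period: [166, 463, 459, 1059]
After projecting period 2:
Births: 463 × 0.486 = 225
Group 2: 166 × 0.941 = 156
Group 3: 463 × 0.965 = 447
Group 4: 459 × 0.929 + 1059 × 0.267 = 426 + 283 = 709
Net migration: Group 1 − 130 → 95; Group 2 − 130 → 26; Group 3 − 130 → 317; Group 4 + 130 → 839
End of period: [95, 26, 317, 839]
Scenario A total after 2 periods: 1277
Scenario B projection —
After projecting period 1:
Births: 610 × 0.456 = 278
Group 2: 630 × 0.941 = 593
Group 3: 610 × 0.965 = 589
Group 4: 850 × 0.929 + 520 × 0.267 = 790 + 139 = 929
Net migration: Group 1 − 130 → 148; Group 2 − 130 → 463; Group 3 − 130 → 459; Group 4 + 130 → 1059
End of period: [148, 463, 459, 1059]
After projecting period 2:
Births: 463 × 0.456 = 211
Group 2: 148 × 0.941 = 139
Group 3: 463 × 0.965 = 447
Group 4: 459 × 0.929 + 1059 × 0.267 = 426 + 283 = 709
Net migration: Group 1 − 130 → 81; Group 2 − 130 → 9; Group 3 − 130 → 317; Group 4 + 130 → 839
End of period: [81, 9, 317, 839]
Scenario B total after 2 periods: 1246
Difference B − A = 1246 − 1277 = -31

-31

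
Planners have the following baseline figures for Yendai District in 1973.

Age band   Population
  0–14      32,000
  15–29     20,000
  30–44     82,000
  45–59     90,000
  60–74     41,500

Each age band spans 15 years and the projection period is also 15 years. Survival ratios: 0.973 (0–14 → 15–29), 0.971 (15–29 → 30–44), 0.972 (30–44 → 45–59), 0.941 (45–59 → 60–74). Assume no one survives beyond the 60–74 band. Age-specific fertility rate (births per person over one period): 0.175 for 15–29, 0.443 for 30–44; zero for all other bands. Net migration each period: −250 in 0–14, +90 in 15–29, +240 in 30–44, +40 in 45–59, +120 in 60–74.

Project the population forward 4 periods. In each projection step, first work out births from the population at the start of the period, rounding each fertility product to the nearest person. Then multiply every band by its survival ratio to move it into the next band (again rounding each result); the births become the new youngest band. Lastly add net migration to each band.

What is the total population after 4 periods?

116730

Period 1.
Births: 20000 * 0.175 = 3500 ; 82000 * 0.443 = 36326 → total 39826
15–29: 32000 * 0.973 = 31136
30–44: 20000 * 0.971 = 19420
45–59: 82000 * 0.972 = 79704
60–74: 90000 * 0.941 = 84690
Net migration: 0–14 − 250 → 39576; 15–29 + 90 → 31226; 30–44 + 240 → 19660; 45–59 + 40 → 79744; 60–74 + 120 → 84810
Giving 39576 / 31226 / 19660 / 79744 / 84810.
Period 2.
Births: 31226 * 0.175 = 5465 ; 19660 * 0.443 = 8709 → total 14174
15–29: 39576 * 0.973 = 38507
30–44: 31226 * 0.971 = 30320
45–59: 19660 * 0.972 = 19110
60–74: 79744 * 0.941 = 75039
Net migration: 0–14 − 250 → 13924; 15–29 + 90 → 38597; 30–44 + 240 → 30560; 45–59 + 40 → 19150; 60–74 + 120 → 75159
Giving 13924 / 38597 / 30560 / 19150 / 75159.
Period 3.
Births: 38597 * 0.175 = 6754 ; 30560 * 0.443 = 13538 → total 20292
15–29: 13924 * 0.973 = 13548
30–44: 38597 * 0.971 = 37478
45–59: 30560 * 0.972 = 29704
60–74: 19150 * 0.941 = 18020
Net migration: 0–14 − 250 → 20042; 15–29 + 90 → 13638; 30–44 + 240 → 37718; 45–59 + 40 → 29744; 60–74 + 120 → 18140
Giving 20042 / 13638 / 37718 / 29744 / 18140.
Period 4.
Births: 13638 * 0.175 = 2387 ; 37718 * 0.443 = 16709 → total 19096
15–29: 20042 * 0.973 = 19501
30–44: 13638 * 0.971 = 13242
45–59: 37718 * 0.972 = 36662
60–74: 29744 * 0.941 = 27989
Net migration: 0–14 − 250 → 18846; 15–29 + 90 → 19591; 30–44 + 240 → 13482; 45–59 + 40 → 36702; 60–74 + 120 → 28109
Giving 18846 / 19591 / 13482 / 36702 / 28109.
Total after period 4: 18846 + 19591 + 13482 + 36702 + 28109 = 116730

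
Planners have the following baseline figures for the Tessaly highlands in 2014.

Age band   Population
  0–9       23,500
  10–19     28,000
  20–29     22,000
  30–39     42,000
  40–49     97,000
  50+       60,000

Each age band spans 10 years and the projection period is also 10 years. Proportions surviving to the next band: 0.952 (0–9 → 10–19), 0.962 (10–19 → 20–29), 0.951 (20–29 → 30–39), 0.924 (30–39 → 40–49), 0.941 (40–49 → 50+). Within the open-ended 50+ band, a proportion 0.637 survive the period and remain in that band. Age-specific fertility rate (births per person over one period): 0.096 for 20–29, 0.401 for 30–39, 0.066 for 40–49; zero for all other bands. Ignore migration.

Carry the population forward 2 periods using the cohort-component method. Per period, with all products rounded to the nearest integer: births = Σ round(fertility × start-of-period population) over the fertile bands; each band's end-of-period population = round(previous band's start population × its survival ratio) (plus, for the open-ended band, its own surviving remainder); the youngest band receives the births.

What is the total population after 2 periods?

223154

Call the groups 1 to 6, youngest first.
Period 1.
Births: 22000 × 0.096 = 2112  |  42000 × 0.401 = 16842  |  97000 × 0.066 = 6402 → 25356
Group 2: 23500 × 0.952 = 22372
Group 3: 28000 × 0.962 = 26936
Group 4: 22000 × 0.951 = 20922
Group 5: 42000 × 0.924 = 38808
Group 6: 97000 × 0.941 + 60000 × 0.637 = 91277 + 38220 = 129497
End of period: [25356, 22372, 26936, 20922, 38808, 129497]
Period 2.
Births: 26936 × 0.096 = 2586  |  20922 × 0.401 = 8390  |  38808 × 0.066 = 2561 → 13537
Group 2: 25356 × 0.952 = 24139
Group 3: 22372 × 0.962 = 21522
Group 4: 26936 × 0.951 = 25616
Group 5: 20922 × 0.924 = 19332
Group 6: 38808 × 0.941 + 129497 × 0.637 = 36518 + 82490 = 119008
End of period: [13537, 24139, 21522, 25616, 19332, 119008]
Total after period 2: 13537 + 24139 + 21522 + 25616 + 19332 + 119008 = 223154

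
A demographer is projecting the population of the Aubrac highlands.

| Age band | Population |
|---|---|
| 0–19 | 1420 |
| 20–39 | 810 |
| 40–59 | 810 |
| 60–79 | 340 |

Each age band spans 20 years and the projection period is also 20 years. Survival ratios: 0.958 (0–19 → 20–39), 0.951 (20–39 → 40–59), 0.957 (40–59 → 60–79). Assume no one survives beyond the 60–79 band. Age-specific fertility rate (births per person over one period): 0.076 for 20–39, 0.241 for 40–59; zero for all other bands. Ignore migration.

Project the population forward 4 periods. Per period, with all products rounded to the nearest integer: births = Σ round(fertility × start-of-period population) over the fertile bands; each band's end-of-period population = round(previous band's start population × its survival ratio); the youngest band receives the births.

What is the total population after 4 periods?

881

(Bands numbered youngest = 1 to oldest = 4.)
Period 1:
Births: 810 × 0.076 = 62, 810 × 0.241 = 195 ⇒ total 257
Band 2: 1420 × 0.958 = 1360
Band 3: 810 × 0.951 = 770
Band 4: 810 × 0.957 = 775
→ [257, 1360, 770, 775]
Period 2:
Births: 1360 × 0.076 = 103, 770 × 0.241 = 186 ⇒ total 289
Band 2: 257 × 0.958 = 246
Band 3: 1360 × 0.951 = 1293
Band 4: 770 × 0.957 = 737
→ [289, 246, 1293, 737]
Period 3:
Births: 246 × 0.076 = 19, 1293 × 0.241 = 312 ⇒ total 331
Band 2: 289 × 0.958 = 277
Band 3: 246 × 0.951 = 234
Band 4: 1293 × 0.957 = 1237
→ [331, 277, 234, 1237]
Period 4:
Births: 277 × 0.076 = 21, 234 × 0.241 = 56 ⇒ total 77
Band 2: 331 × 0.958 = 317
Band 3: 277 × 0.951 = 263
Band 4: 234 × 0.957 = 224
→ [77, 317, 263, 224]
Total after period 4: 77 + 317 + 263 + 224 = 881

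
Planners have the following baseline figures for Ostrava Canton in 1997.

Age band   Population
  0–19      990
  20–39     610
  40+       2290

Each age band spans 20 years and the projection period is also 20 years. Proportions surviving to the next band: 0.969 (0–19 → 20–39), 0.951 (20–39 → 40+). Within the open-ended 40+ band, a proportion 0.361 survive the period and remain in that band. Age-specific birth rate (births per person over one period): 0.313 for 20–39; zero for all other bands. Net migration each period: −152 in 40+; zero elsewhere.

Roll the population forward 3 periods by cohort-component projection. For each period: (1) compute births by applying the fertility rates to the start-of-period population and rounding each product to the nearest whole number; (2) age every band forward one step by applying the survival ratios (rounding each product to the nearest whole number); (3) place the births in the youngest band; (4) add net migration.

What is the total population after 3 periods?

811

Numbering the groups 1..3 from youngest to oldest:
[period 1]
Births: 610 * 0.313 = 191
Group 2: 990 * 0.969 = 959
Group 3: 610 * 0.951 + 2290 * 0.361 = 580 + 827 = 1407
Net migration: Group 3 − 152 → 1255
Population now: 0–19=191, 20–39=959, 40+=1255
[period 2]
Births: 959 * 0.313 = 300
Group 2: 191 * 0.969 = 185
Group 3: 959 * 0.951 + 1255 * 0.361 = 912 + 453 = 1365
Net migration: Group 3 − 152 → 1213
Population now: 0–19=300, 20–39=185, 40+=1213
[period 3]
Births: 185 * 0.313 = 58
Group 2: 300 * 0.969 = 291
Group 3: 185 * 0.951 + 1213 * 0.361 = 176 + 438 = 614
Net migration: Group 3 − 152 → 462
Population now: 0–19=58, 20–39=291, 40+=462
Total after period 3: 58 + 291 + 462 = 811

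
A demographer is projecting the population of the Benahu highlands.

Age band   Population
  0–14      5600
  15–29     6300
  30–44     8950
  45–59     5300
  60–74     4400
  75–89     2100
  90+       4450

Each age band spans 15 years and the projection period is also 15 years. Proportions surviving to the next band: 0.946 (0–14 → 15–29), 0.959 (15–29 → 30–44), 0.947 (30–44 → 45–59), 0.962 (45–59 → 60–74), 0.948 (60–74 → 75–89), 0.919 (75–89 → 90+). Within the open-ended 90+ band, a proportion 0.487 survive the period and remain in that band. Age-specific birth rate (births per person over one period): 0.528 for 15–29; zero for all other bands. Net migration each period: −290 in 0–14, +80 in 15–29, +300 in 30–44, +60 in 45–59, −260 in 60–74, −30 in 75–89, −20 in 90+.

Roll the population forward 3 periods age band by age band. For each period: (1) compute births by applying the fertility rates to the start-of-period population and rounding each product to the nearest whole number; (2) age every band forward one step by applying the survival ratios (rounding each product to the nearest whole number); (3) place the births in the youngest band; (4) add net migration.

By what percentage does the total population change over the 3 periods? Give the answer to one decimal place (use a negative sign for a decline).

[period 1]
Births: 6300 * 0.528 = 3326
15–29: 5600 * 0.946 = 5298
30–44: 6300 * 0.959 = 6042
45–59: 8950 * 0.947 = 8476
60–74: 5300 * 0.962 = 5099
75–89: 4400 * 0.948 = 4171
90+: 2100 * 0.919 + 4450 * 0.487 = 1930 + 2167 = 4097
Net migration: 0–14 − 290 → 3036; 15–29 + 80 → 5378; 30–44 + 300 → 6342; 45–59 + 60 → 8536; 60–74 − 260 → 4839; 75–89 − 30 → 4141; 90+ − 20 → 4077
Giving 3036 / 5378 / 6342 / 8536 / 4839 / 4141 / 4077.
[period 2]
Births: 5378 * 0.528 = 2840
15–29: 3036 * 0.946 = 2872
30–44: 5378 * 0.959 = 5158
45–59: 6342 * 0.947 = 6006
60–74: 8536 * 0.962 = 8212
75–89: 4839 * 0.948 = 4587
90+: 4141 * 0.919 + 4077 * 0.487 = 3806 + 1985 = 5791
Net migration: 0–14 − 290 → 2550; 15–29 + 80 → 2952; 30–44 + 300 → 5458; 45–59 + 60 → 6066; 60–74 − 260 → 7952; 75–89 − 30 → 4557; 90+ − 20 → 5771
Giving 2550 / 2952 / 5458 / 6066 / 7952 / 4557 / 5771.
[period 3]
Births: 2952 * 0.528 = 1559
15–29: 2550 * 0.946 = 2412
30–44: 2952 * 0.959 = 2831
45–59: 5458 * 0.947 = 5169
60–74: 6066 * 0.962 = 5835
75–89: 7952 * 0.948 = 7538
90+: 4557 * 0.919 + 5771 * 0.487 = 4188 + 2810 = 6998
Net migration: 0–14 − 290 → 1269; 15–29 + 80 → 2492; 30–44 + 300 → 3131; 45–59 + 60 → 5229; 60–74 − 260 → 5575; 75–89 − 30 → 7508; 90+ − 20 → 6978
Giving 1269 / 2492 / 3131 / 5229 / 5575 / 7508 / 6978.
Total: 37100 → 32182; change = -4918; percentage change = -13.3%

-13.3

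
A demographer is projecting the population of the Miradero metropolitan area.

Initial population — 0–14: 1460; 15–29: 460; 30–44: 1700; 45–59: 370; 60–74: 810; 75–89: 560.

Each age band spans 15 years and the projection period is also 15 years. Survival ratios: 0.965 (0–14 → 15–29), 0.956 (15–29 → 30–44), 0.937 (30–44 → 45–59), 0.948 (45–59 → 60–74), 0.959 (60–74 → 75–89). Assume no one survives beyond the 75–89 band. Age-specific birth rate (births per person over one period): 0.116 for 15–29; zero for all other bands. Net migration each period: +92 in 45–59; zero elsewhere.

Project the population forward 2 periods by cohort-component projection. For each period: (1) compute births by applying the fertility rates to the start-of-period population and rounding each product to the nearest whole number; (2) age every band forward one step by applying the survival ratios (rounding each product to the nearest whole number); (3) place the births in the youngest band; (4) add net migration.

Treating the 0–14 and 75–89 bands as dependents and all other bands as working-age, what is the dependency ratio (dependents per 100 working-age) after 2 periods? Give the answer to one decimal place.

Call the bands 1 to 6, youngest first.
Period 1:
Births: 460 × 0.116 = 53
Band 2: 1460 × 0.965 = 1409
Band 3: 460 × 0.956 = 440
Band 4: 1700 × 0.937 = 1593
Band 5: 370 × 0.948 = 351
Band 6: 810 × 0.959 = 777
Net migration: Band 4 + 92 → 1685
→ [53, 1409, 440, 1685, 351, 777]
Period 2:
Births: 1409 × 0.116 = 163
Band 2: 53 × 0.965 = 51
Band 3: 1409 × 0.956 = 1347
Band 4: 440 × 0.937 = 412
Band 5: 1685 × 0.948 = 1597
Band 6: 351 × 0.959 = 337
Net migration: Band 4 + 92 → 504
→ [163, 51, 1347, 504, 1597, 337]
Dependents (band 0–14 + band 75–89) = 163 + 337 = 500; working-age = 3499; ratio = 500/3499 × 100 = 14.3

14.3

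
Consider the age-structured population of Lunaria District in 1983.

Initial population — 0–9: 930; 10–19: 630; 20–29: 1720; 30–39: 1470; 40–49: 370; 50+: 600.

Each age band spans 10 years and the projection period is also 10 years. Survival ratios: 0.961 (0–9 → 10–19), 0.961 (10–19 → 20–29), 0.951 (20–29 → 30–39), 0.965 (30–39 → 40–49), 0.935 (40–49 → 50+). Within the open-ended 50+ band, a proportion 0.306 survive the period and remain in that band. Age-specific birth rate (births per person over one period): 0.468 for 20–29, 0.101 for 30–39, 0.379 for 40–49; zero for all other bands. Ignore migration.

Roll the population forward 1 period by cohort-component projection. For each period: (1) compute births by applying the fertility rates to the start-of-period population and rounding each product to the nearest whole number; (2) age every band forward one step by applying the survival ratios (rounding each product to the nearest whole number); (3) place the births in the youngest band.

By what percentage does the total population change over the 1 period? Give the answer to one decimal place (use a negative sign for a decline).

Period 1.
Births: 1720 * 0.468 = 805 ; 1470 * 0.101 = 148 ; 370 * 0.379 = 140 → total 1093
10–19: 930 * 0.961 = 894
20–29: 630 * 0.961 = 605
30–39: 1720 * 0.951 = 1636
40–49: 1470 * 0.965 = 1419
50+: 370 * 0.935 + 600 * 0.306 = 346 + 184 = 530
→ [1093, 894, 605, 1636, 1419, 530]
Total: 5720 → 6177; change = 457; percentage change = 8.0%

8.0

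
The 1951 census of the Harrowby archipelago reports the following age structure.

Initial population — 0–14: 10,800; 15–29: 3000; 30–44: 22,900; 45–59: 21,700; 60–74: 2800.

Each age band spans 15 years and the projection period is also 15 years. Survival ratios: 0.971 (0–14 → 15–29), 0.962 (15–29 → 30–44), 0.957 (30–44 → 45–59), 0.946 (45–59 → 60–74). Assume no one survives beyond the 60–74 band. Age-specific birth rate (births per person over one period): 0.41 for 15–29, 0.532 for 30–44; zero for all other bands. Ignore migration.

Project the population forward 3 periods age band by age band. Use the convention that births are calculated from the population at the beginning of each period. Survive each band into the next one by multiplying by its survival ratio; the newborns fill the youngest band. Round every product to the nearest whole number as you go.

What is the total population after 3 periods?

Call the bands 1 to 5, youngest first.
[period 1]
Births: 3000 × 0.41 = 1230 ; 22900 × 0.532 = 12183 → 13413
Band 2: 10800 × 0.971 = 10487
Band 3: 3000 × 0.962 = 2886
Band 4: 22900 × 0.957 = 21915
Band 5: 21700 × 0.946 = 20528
End of period: [13413, 10487, 2886, 21915, 20528]
[period 2]
Births: 10487 × 0.41 = 4300 ; 2886 × 0.532 = 1535 → 5835
Band 2: 13413 × 0.971 = 13024
Band 3: 10487 × 0.962 = 10088
Band 4: 2886 × 0.957 = 2762
Band 5: 21915 × 0.946 = 20732
End of period: [5835, 13024, 10088, 2762, 20732]
[period 3]
Births: 13024 × 0.41 = 5340 ; 10088 × 0.532 = 5367 → 10707
Band 2: 5835 × 0.971 = 5666
Band 3: 13024 × 0.962 = 12529
Band 4: 10088 × 0.957 = 9654
Band 5: 2762 × 0.946 = 2613
End of period: [10707, 5666, 12529, 9654, 2613]
Total after period 3: 10707 + 5666 + 12529 + 9654 + 2613 = 41169

41169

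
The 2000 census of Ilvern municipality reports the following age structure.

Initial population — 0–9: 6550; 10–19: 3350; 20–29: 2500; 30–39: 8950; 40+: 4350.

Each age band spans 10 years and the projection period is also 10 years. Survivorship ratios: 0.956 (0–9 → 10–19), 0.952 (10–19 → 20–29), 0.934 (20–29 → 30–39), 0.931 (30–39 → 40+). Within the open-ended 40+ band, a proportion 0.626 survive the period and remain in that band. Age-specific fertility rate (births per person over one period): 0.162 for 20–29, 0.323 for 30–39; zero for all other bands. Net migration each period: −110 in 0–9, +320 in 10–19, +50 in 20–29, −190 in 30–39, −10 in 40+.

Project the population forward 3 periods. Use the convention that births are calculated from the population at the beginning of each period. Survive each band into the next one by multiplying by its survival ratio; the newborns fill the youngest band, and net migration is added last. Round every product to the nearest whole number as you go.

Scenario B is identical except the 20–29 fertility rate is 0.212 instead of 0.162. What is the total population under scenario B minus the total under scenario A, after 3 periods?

585

Let group 1 be 0–9 through group 5 = 40+.
— Period 1 —
Births: 2500 × 0.162 = 405  |  8950 × 0.323 = 2891 ⇒ total 3296
Group 2: 6550 × 0.956 = 6262
Group 3: 3350 × 0.952 = 3189
Group 4: 2500 × 0.934 = 2335
Group 5: 8950 × 0.931 + 4350 × 0.626 = 8332 + 2723 = 11055
Net migration: Group 1 − 110 → 3186; Group 2 + 320 → 6582; Group 3 + 50 → 3239; Group 4 − 190 → 2145; Group 5 − 10 → 11045
→ [3186, 6582, 3239, 2145, 11045]
— Period 2 —
Births: 3239 × 0.162 = 525  |  2145 × 0.323 = 693 ⇒ total 1218
Group 2: 3186 × 0.956 = 3046
Group 3: 6582 × 0.952 = 6266
Group 4: 3239 × 0.934 = 3025
Group 5: 2145 × 0.931 + 11045 × 0.626 = 1997 + 6914 = 8911
Net migration: Group 1 − 110 → 1108; Group 2 + 320 → 3366; Group 3 + 50 → 6316; Group 4 − 190 → 2835; Group 5 − 10 → 8901
→ [1108, 3366, 6316, 2835, 8901]
— Period 3 —
Births: 6316 × 0.162 = 1023  |  2835 × 0.323 = 916 ⇒ total 1939
Group 2: 1108 × 0.956 = 1059
Group 3: 3366 × 0.952 = 3204
Group 4: 6316 × 0.934 = 5899
Group 5: 2835 × 0.931 + 8901 × 0.626 = 2639 + 5572 = 8211
Net migration: Group 1 − 110 → 1829; Group 2 + 320 → 1379; Group 3 + 50 → 3254; Group 4 − 190 → 5709; Group 5 − 10 → 8201
→ [1829, 1379, 3254, 5709, 8201]
Scenario A total after 3 periods: 20372
Scenario B projection —
— Period 1 —
Births: 2500 × 0.212 = 530  |  8950 × 0.323 = 2891 ⇒ total 3421
Group 2: 6550 × 0.956 = 6262
Group 3: 3350 × 0.952 = 3189
Group 4: 2500 × 0.934 = 2335
Group 5: 8950 × 0.931 + 4350 × 0.626 = 8332 + 2723 = 11055
Net migration: Group 1 − 110 → 3311; Group 2 + 320 → 6582; Group 3 + 50 → 3239; Group 4 − 190 → 2145; Group 5 − 10 → 11045
→ [3311, 6582, 3239, 2145, 11045]
— Period 2 —
Births: 3239 × 0.212 = 687  |  2145 × 0.323 = 693 ⇒ total 1380
Group 2: 3311 × 0.956 = 3165
Group 3: 6582 × 0.952 = 6266
Group 4: 3239 × 0.934 = 3025
Group 5: 2145 × 0.931 + 11045 × 0.626 = 1997 + 6914 = 8911
Net migration: Group 1 − 110 → 1270; Group 2 + 320 → 3485; Group 3 + 50 → 6316; Group 4 − 190 → 2835; Group 5 − 10 → 8901
→ [1270, 3485, 6316, 2835, 8901]
— Period 3 —
Births: 6316 × 0.212 = 1339  |  2835 × 0.323 = 916 ⇒ total 2255
Group 2: 1270 × 0.956 = 1214
Group 3: 3485 × 0.952 = 3318
Group 4: 6316 × 0.934 = 5899
Group 5: 2835 × 0.931 + 8901 × 0.626 = 2639 + 5572 = 8211
Net migration: Group 1 − 110 → 2145; Group 2 + 320 → 1534; Group 3 + 50 → 3368; Group 4 − 190 → 5709; Group 5 − 10 → 8201
→ [2145, 1534, 3368, 5709, 8201]
Scenario B total after 3 periods: 20957
Difference B − A = 20957 − 20372 = 585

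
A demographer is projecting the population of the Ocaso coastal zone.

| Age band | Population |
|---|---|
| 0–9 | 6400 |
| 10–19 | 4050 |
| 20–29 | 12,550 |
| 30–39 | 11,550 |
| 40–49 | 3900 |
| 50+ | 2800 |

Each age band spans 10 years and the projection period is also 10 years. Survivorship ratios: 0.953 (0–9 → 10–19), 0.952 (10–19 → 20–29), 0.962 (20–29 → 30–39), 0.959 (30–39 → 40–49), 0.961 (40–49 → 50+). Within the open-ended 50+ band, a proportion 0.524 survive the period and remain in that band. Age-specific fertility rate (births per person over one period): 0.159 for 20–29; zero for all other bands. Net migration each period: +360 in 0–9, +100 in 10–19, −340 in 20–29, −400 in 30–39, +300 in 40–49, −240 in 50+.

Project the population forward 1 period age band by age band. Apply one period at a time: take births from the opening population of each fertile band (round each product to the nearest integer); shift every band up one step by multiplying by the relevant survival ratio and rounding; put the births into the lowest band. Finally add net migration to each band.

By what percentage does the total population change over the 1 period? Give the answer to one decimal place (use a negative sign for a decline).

-2.8

Let group 1 be 0–9 through group 6 = 50+.
— Period 1 —
Births: 12550 × 0.159 = 1995
Group 2: 6400 × 0.953 = 6099
Group 3: 4050 × 0.952 = 3856
Group 4: 12550 × 0.962 = 12073
Group 5: 11550 × 0.959 = 11076
Group 6: 3900 × 0.961 + 2800 × 0.524 = 3748 + 1467 = 5215
Net migration: Group 1 + 360 → 2355; Group 2 + 100 → 6199; Group 3 − 340 → 3516; Group 4 − 400 → 11673; Group 5 + 300 → 11376; Group 6 − 240 → 4975
Population now: 0–9=2355, 10–19=6199, 20–29=3516, 30–39=11673, 40–49=11376, 50+=4975
Total: 41250 → 40094; change = -1156; percentage change = -2.8%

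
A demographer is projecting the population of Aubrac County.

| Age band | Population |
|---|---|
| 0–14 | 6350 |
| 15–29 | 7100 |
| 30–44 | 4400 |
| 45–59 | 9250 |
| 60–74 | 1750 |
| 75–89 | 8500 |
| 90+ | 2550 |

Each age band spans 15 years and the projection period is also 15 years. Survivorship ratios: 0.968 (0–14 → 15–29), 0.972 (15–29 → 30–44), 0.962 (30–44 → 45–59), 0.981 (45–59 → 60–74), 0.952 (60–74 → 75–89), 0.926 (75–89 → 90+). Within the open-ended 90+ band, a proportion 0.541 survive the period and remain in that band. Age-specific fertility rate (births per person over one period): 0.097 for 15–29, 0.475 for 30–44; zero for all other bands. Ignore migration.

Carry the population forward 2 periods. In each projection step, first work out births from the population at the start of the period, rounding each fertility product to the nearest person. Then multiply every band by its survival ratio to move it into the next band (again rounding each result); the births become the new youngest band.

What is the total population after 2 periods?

38517

Let band 1 be 0–14 through band 7 = 90+.
Period 1.
Births: 7100 × 0.097 = 689  |  4400 × 0.475 = 2090 ⇒ total 2779
Band 2: 6350 × 0.968 = 6147
Band 3: 7100 × 0.972 = 6901
Band 4: 4400 × 0.962 = 4233
Band 5: 9250 × 0.981 = 9074
Band 6: 1750 × 0.952 = 1666
Band 7: 8500 × 0.926 + 2550 × 0.541 = 7871 + 1380 = 9251
Population now: 0–14=2779, 15–29=6147, 30–44=6901, 45–59=4233, 60–74=9074, 75–89=1666, 90+=9251
Period 2.
Births: 6147 × 0.097 = 596  |  6901 × 0.475 = 3278 ⇒ total 3874
Band 2: 2779 × 0.968 = 2690
Band 3: 6147 × 0.972 = 5975
Band 4: 6901 × 0.962 = 6639
Band 5: 4233 × 0.981 = 4153
Band 6: 9074 × 0.952 = 8638
Band 7: 1666 × 0.926 + 9251 × 0.541 = 1543 + 5005 = 6548
Population now: 0–14=3874, 15–29=2690, 30–44=5975, 45–59=6639, 60–74=4153, 75–89=8638, 90+=6548
Total after period 2: 3874 + 2690 + 5975 + 6639 + 4153 + 8638 + 6548 = 38517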